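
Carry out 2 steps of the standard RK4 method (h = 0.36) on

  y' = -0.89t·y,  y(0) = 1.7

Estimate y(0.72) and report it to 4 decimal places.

1.3498

RK4: k1 = f(t_n, y_n); k2 = f(t_n + h/2, y_n + (h/2)·k1); k3 = f(t_n + h/2, y_n + (h/2)·k2); k4 = f(t_n + h, y_n + h·k3); y_{n+1} = y_n + (h/6)·(k1 + 2k2 + 2k3 + k4).
t=0.000000, y=1.700000:
  k1 = f(0.000000, 1.700000) = 0.000000
  k2 = f(0.180000, 1.700000) = -0.272340
  k3 = f(0.180000, 1.650979) = -0.264487
  k4 = f(0.360000, 1.604785) = -0.514173
  y ← 1.700000 + (0.36/6)·(k1 + 2k2 + 2k3 + k4) = 1.604730
t=0.360000, y=1.604730:
  k1 = f(0.360000, 1.604730) = -0.514156
  k2 = f(0.540000, 1.512182) = -0.726755
  k3 = f(0.540000, 1.473915) = -0.708363
  k4 = f(0.720000, 1.349720) = -0.864900
  y ← 1.604730 + (0.36/6)·(k1 + 2k2 + 2k3 + k4) = 1.349773
y(0.72) ≈ 1.3498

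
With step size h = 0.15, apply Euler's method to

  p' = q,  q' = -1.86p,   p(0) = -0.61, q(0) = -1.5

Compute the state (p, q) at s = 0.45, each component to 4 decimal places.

Euler on (p,q): p_{n+1} = p_n + h·p', q_{n+1} = q_n + h·q'.
0.000000: (-0.610000, -1.500000); f=(-1.500000, 1.134600) → (-0.835000, -1.329810)
0.150000: (-0.835000, -1.329810); f=(-1.329810, 1.553100) → (-1.034471, -1.096845)
0.300000: (-1.034471, -1.096845); f=(-1.096845, 1.924117) → (-1.198998, -0.808227)
(p(0.45), q(0.45)) ≈ (-1.1990, -0.8082)

-1.1990, -0.8082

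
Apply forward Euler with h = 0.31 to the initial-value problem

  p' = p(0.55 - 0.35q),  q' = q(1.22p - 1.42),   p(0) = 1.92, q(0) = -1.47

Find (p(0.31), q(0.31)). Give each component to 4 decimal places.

2.5536, -1.8903

Euler on (p,q): p_{n+1} = p_n + h·p', q_{n+1} = q_n + h·q'.
0.000000: (1.920000, -1.470000); f=(2.043840, -1.355928) → (2.553590, -1.890338)
(p(0.31), q(0.31)) ≈ (2.5536, -1.8903)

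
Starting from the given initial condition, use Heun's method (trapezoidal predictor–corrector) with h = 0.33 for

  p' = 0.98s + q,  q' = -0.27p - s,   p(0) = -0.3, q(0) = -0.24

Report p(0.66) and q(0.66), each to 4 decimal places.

-0.2618, -0.3998

Heun on (p,q): k1 = f(s_n, state_n); k2 = f(s_n + h, state_n + h·k1); state_{n+1} = state_n + (h/2)·(k1 + k2).
0.000000: (-0.300000, -0.240000)
  k1 = (-0.240000, 0.081000)
  predictor → (-0.379200, -0.213270)
  k2 = (0.110130, -0.227616)
  → (-0.321429, -0.264192)
0.330000: (-0.321429, -0.264192)
  k1 = (0.059208, -0.243214)
  predictor → (-0.301890, -0.344452)
  k2 = (0.302348, -0.578490)
  → (-0.261772, -0.399773)
(p(0.66), q(0.66)) ≈ (-0.2618, -0.3998)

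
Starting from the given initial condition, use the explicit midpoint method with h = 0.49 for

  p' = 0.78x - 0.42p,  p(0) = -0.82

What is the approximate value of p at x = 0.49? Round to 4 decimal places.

-0.5750

Midpoint: k1 = f(x_n, p_n); k2 = f(x_n + h/2, p_n + (h/2)·k1); p_{n+1} = p_n + h·k2.
x=0.000000, p=-0.820000:
  k1 = f(0.000000, -0.820000) = 0.344400
  k2 = f(0.245000, -0.735622) = 0.500061
  p ← -0.820000 + 0.49·0.500061 = -0.574970
p(0.49) ≈ -0.5750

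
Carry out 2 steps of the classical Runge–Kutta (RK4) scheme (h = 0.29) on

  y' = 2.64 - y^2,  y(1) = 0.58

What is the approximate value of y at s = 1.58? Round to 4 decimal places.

RK4: k1 = f(s_n, y_n); k2 = f(s_n + h/2, y_n + (h/2)·k1); k3 = f(s_n + h/2, y_n + (h/2)·k2); k4 = f(s_n + h, y_n + h·k3); y_{n+1} = y_n + (h/6)·(k1 + 2k2 + 2k3 + k4).
s=1.000000, y=0.580000:
  k1 = f(1.000000, 0.580000) = 2.303600
  k2 = f(1.145000, 0.914022) = 1.804564
  k3 = f(1.145000, 0.841662) = 1.931606
  k4 = f(1.290000, 1.140166) = 1.340022
  y ← 0.580000 + (0.29/6)·(k1 + 2k2 + 2k3 + k4) = 1.117271
s=1.290000, y=1.117271:
  k1 = f(1.290000, 1.117271) = 1.391705
  k2 = f(1.435000, 1.319069) = 0.900058
  k3 = f(1.435000, 1.247780) = 1.083045
  k4 = f(1.580000, 1.431355) = 0.591224
  y ← 1.117271 + (0.29/6)·(k1 + 2k2 + 2k3 + k4) = 1.404813
y(1.58) ≈ 1.4048

1.4048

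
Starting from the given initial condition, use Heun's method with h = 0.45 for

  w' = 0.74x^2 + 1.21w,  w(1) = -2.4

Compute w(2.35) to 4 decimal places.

Heun: k1 = f(x_n, w_n); k2 = f(x_n + h, w_n + h·k1); w_{n+1} = w_n + (h/2)·(k1 + k2).
x=1.000000, w=-2.400000:
  k1 = f(1.000000, -2.400000) = -2.164000
  k2 = f(1.450000, -3.373800) = -2.526448
  w ← -2.400000 + (0.45/2)·(-2.164000 + (-2.526448)) = -3.455351
x=1.450000, w=-3.455351:
  k1 = f(1.450000, -3.455351) = -2.625124
  k2 = f(1.900000, -4.636657) = -2.938955
  w ← -3.455351 + (0.45/2)·(-2.625124 + (-2.938955)) = -4.707269
x=1.900000, w=-4.707269:
  k1 = f(1.900000, -4.707269) = -3.024395
  k2 = f(2.350000, -6.068246) = -3.255928
  w ← -4.707269 + (0.45/2)·(-3.024395 + (-3.255928)) = -6.120341
w(2.35) ≈ -6.1203

-6.1203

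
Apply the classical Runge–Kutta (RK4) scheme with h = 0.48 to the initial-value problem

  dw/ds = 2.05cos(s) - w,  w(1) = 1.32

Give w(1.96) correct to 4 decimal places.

RK4: k1 = f(s_n, w_n); k2 = f(s_n + h/2, w_n + (h/2)·k1); k3 = f(s_n + h/2, w_n + (h/2)·k2); k4 = f(s_n + h, w_n + h·k3); w_{n+1} = w_n + (h/6)·(k1 + 2k2 + 2k3 + k4).
s=1.000000, w=1.320000:
  k1 = f(1.000000, 1.320000) = -0.212380
  k2 = f(1.240000, 1.269029) = -0.603196
  k3 = f(1.240000, 1.175233) = -0.509400
  k4 = f(1.480000, 1.075488) = -0.889611
  w ← 1.320000 + (0.48/6)·(k1 + 2k2 + 2k3 + k4) = 1.053825
s=1.480000, w=1.053825:
  k1 = f(1.480000, 1.053825) = -0.867948
  k2 = f(1.720000, 0.845518) = -1.150252
  k3 = f(1.720000, 0.777765) = -1.082499
  k4 = f(1.960000, 0.534226) = -1.312102
  w ← 1.053825 + (0.48/6)·(k1 + 2k2 + 2k3 + k4) = 0.522181
w(1.96) ≈ 0.5222

0.5222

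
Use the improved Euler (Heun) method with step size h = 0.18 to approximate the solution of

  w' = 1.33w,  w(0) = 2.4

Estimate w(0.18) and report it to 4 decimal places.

3.0433

Heun: k1 = f(x_n, w_n); k2 = f(x_n + h, w_n + h·k1); w_{n+1} = w_n + (h/2)·(k1 + k2).
x=0.000000, w=2.400000:
  k1 = f(0.000000, 2.400000) = 3.192000
  k2 = f(0.180000, 2.974560) = 3.956165
  w ← 2.400000 + (0.18/2)·(3.192000 + 3.956165) = 3.043335
w(0.18) ≈ 3.0433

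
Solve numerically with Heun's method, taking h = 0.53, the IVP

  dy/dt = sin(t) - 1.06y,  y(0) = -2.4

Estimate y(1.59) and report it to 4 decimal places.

0.0785

Heun: k1 = f(t_n, y_n); k2 = f(t_n + h, y_n + h·k1); y_{n+1} = y_n + (h/2)·(k1 + k2).
t=0.000000, y=-2.400000:
  k1 = f(0.000000, -2.400000) = 2.544000
  k2 = f(0.530000, -1.051680) = 1.620314
  y ← -2.400000 + (0.53/2)·(2.544000 + 1.620314) = -1.296457
t=0.530000, y=-1.296457:
  k1 = f(0.530000, -1.296457) = 1.879777
  k2 = f(1.060000, -0.300175) = 1.190541
  y ← -1.296457 + (0.53/2)·(1.879777 + 1.190541) = -0.482822
t=1.060000, y=-0.482822:
  k1 = f(1.060000, -0.482822) = 1.384147
  k2 = f(1.590000, 0.250776) = 0.733993
  y ← -0.482822 + (0.53/2)·(1.384147 + 0.733993) = 0.078485
y(1.59) ≈ 0.0785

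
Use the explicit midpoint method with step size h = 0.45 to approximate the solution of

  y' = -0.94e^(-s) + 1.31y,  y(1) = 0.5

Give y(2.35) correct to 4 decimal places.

1.9517

Midpoint: k1 = f(s_n, y_n); k2 = f(s_n + h/2, y_n + (h/2)·k1); y_{n+1} = y_n + h·k2.
s=1.000000, y=0.500000:
  k1 = f(1.000000, 0.500000) = 0.309193
  k2 = f(1.225000, 0.569568) = 0.470002
  y ← 0.500000 + 0.45·0.470002 = 0.711501
s=1.450000, y=0.711501:
  k1 = f(1.450000, 0.711501) = 0.711570
  k2 = f(1.675000, 0.871604) = 0.965732
  y ← 0.711501 + 0.45·0.965732 = 1.146081
s=1.900000, y=1.146081:
  k1 = f(1.900000, 1.146081) = 1.360771
  k2 = f(2.125000, 1.452254) = 1.790186
  y ← 1.146081 + 0.45·1.790186 = 1.951664
y(2.35) ≈ 1.9517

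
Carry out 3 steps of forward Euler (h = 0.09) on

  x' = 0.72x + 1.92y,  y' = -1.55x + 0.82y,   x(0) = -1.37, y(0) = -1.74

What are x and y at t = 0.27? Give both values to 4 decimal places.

-2.5723, -1.3687

Euler on (x,y): x_{n+1} = x_n + h·x', y_{n+1} = y_n + h·y'.
0.000000: (-1.370000, -1.740000); f=(-4.327200, 0.696700) → (-1.759448, -1.677297)
0.090000: (-1.759448, -1.677297); f=(-4.487213, 1.351761) → (-2.163297, -1.555639)
0.180000: (-2.163297, -1.555639); f=(-4.544400, 2.077487) → (-2.572293, -1.368665)
(x(0.27), y(0.27)) ≈ (-2.5723, -1.3687)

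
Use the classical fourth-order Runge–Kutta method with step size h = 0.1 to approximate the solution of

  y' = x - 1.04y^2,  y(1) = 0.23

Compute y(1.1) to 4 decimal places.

0.3269

RK4: k1 = f(x_n, y_n); k2 = f(x_n + h/2, y_n + (h/2)·k1); k3 = f(x_n + h/2, y_n + (h/2)·k2); k4 = f(x_n + h, y_n + h·k3); y_{n+1} = y_n + (h/6)·(k1 + 2k2 + 2k3 + k4).
x=1.000000, y=0.230000:
  k1 = f(1.000000, 0.230000) = 0.944984
  k2 = f(1.050000, 0.277249) = 0.970058
  k3 = f(1.050000, 0.278503) = 0.969334
  k4 = f(1.100000, 0.326933) = 0.988839
  y ← 0.230000 + (0.1/6)·(k1 + 2k2 + 2k3 + k4) = 0.326877
y(1.1) ≈ 0.3269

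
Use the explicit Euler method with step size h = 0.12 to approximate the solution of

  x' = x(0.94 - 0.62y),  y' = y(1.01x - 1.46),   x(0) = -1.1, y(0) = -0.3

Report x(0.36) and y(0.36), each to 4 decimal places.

-1.5823, -0.0914

Euler on (x,y): x_{n+1} = x_n + h·x', y_{n+1} = y_n + h·y'.
0.000000: (-1.100000, -0.300000); f=(-1.238600, 0.771300) → (-1.248632, -0.207444)
0.120000: (-1.248632, -0.207444); f=(-1.334307, 0.564480) → (-1.408749, -0.139706)
0.240000: (-1.408749, -0.139706); f=(-1.446247, 0.402751) → (-1.582299, -0.091376)
(x(0.36), y(0.36)) ≈ (-1.5823, -0.0914)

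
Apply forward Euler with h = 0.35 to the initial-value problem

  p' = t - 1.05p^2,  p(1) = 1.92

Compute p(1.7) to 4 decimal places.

Euler: p_{n+1} = p_n + h·f(t_n, p_n).
t=1.000000, p=1.920000: f=-2.870720 → p ← 1.920000 + 0.35·(-2.870720) = 0.915248
t=1.350000, p=0.915248: f=0.470437 → p ← 0.915248 + 0.35·0.470437 = 1.079901
p(1.7) ≈ 1.0799

1.0799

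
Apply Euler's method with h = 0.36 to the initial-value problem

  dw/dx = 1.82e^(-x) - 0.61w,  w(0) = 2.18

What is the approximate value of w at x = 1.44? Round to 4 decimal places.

Euler: w_{n+1} = w_n + h·f(x_n, w_n).
x=0.000000, w=2.180000: f=0.490200 → w ← 2.180000 + 0.36·0.490200 = 2.356472
x=0.360000, w=2.356472: f=-0.167677 → w ← 2.356472 + 0.36·(-0.167677) = 2.296108
x=0.720000, w=2.296108: f=-0.514737 → w ← 2.296108 + 0.36·(-0.514737) = 2.110803
x=1.080000, w=2.110803: f=-0.669526 → w ← 2.110803 + 0.36·(-0.669526) = 1.869774
w(1.44) ≈ 1.8698

1.8698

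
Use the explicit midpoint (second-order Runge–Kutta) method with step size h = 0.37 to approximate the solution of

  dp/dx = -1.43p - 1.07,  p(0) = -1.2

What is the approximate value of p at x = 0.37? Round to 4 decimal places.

Midpoint: k1 = f(x_n, p_n); k2 = f(x_n + h/2, p_n + (h/2)·k1); p_{n+1} = p_n + h·k2.
x=0.000000, p=-1.200000:
  k1 = f(0.000000, -1.200000) = 0.646000
  k2 = f(0.185000, -1.080490) = 0.475101
  p ← -1.200000 + 0.37·0.475101 = -1.024213
p(0.37) ≈ -1.0242

-1.0242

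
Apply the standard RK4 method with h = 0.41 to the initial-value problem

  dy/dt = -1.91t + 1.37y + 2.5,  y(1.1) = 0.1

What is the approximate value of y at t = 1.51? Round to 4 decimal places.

0.1998

RK4: k1 = f(t_n, y_n); k2 = f(t_n + h/2, y_n + (h/2)·k1); k3 = f(t_n + h/2, y_n + (h/2)·k2); k4 = f(t_n + h, y_n + h·k3); y_{n+1} = y_n + (h/6)·(k1 + 2k2 + 2k3 + k4).
t=1.100000, y=0.100000:
  k1 = f(1.100000, 0.100000) = 0.536000
  k2 = f(1.305000, 0.209880) = 0.294986
  k3 = f(1.305000, 0.160472) = 0.227297
  k4 = f(1.510000, 0.193192) = -0.119427
  y ← 0.100000 + (0.41/6)·(k1 + 2k2 + 2k3 + k4) = 0.199844
y(1.51) ≈ 0.1998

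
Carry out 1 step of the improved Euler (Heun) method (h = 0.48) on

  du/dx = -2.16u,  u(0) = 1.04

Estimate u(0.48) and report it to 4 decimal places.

0.5207

Heun: k1 = f(x_n, u_n); k2 = f(x_n + h, u_n + h·k1); u_{n+1} = u_n + (h/2)·(k1 + k2).
x=0.000000, u=1.040000:
  k1 = f(0.000000, 1.040000) = -2.246400
  k2 = f(0.480000, -0.038272) = 0.082668
  u ← 1.040000 + (0.48/2)·(-2.246400 + 0.082668) = 0.520704
u(0.48) ≈ 0.5207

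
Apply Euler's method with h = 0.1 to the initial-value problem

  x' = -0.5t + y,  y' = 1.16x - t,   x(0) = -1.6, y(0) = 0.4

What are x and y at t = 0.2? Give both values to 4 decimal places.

Euler on (x,y): x_{n+1} = x_n + h·x', y_{n+1} = y_n + h·y'.
0.000000: (-1.600000, 0.400000); f=(0.400000, -1.856000) → (-1.560000, 0.214400)
0.100000: (-1.560000, 0.214400); f=(0.164400, -1.909600) → (-1.543560, 0.023440)
(x(0.2), y(0.2)) ≈ (-1.5436, 0.0234)

-1.5436, 0.0234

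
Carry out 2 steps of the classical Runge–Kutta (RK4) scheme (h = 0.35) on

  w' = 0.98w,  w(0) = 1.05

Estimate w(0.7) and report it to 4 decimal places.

2.0849

RK4: k1 = f(s_n, w_n); k2 = f(s_n + h/2, w_n + (h/2)·k1); k3 = f(s_n + h/2, w_n + (h/2)·k2); k4 = f(s_n + h, w_n + h·k3); w_{n+1} = w_n + (h/6)·(k1 + 2k2 + 2k3 + k4).
s=0.000000, w=1.050000:
  k1 = f(0.000000, 1.050000) = 1.029000
  k2 = f(0.175000, 1.230075) = 1.205474
  k3 = f(0.175000, 1.260958) = 1.235739
  k4 = f(0.350000, 1.482509) = 1.452858
  w ← 1.050000 + (0.35/6)·(k1 + 2k2 + 2k3 + k4) = 1.479583
s=0.350000, w=1.479583:
  k1 = f(0.350000, 1.479583) = 1.449991
  k2 = f(0.525000, 1.733332) = 1.698665
  k3 = f(0.525000, 1.776850) = 1.741313
  k4 = f(0.700000, 2.089043) = 2.047262
  w ← 1.479583 + (0.35/6)·(k1 + 2k2 + 2k3 + k4) = 2.084920
w(0.7) ≈ 2.0849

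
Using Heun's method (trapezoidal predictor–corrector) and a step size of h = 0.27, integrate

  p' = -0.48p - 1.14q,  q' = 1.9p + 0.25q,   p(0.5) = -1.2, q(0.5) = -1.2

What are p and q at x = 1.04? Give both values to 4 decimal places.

Heun on (p,q): k1 = f(x_n, state_n); k2 = f(x_n + h, state_n + h·k1); state_{n+1} = state_n + (h/2)·(k1 + k2).
0.500000: (-1.200000, -1.200000)
  k1 = (1.944000, -2.580000)
  predictor → (-0.675120, -1.896600)
  k2 = (2.486182, -1.756878)
  → (-0.601925, -1.785479)
0.770000: (-0.601925, -1.785479)
  k1 = (2.324370, -1.590028)
  predictor → (0.025654, -2.214786)
  k2 = (2.512542, -0.504953)
  → (0.051058, -2.068301)
(p(1.04), q(1.04)) ≈ (0.0511, -2.0683)

0.0511, -2.0683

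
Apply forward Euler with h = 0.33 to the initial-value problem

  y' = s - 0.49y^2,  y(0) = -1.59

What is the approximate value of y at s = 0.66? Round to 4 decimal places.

Euler: y_{n+1} = y_n + h·f(s_n, y_n).
s=0.000000, y=-1.590000: f=-1.238769 → y ← -1.590000 + 0.33·(-1.238769) = -1.998794
s=0.330000, y=-1.998794: f=-1.627637 → y ← -1.998794 + 0.33·(-1.627637) = -2.535914
y(0.66) ≈ -2.5359

-2.5359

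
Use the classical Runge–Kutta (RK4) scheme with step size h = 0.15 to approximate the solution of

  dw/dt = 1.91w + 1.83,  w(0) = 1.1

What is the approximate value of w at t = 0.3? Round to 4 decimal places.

2.6920

RK4: k1 = f(t_n, w_n); k2 = f(t_n + h/2, w_n + (h/2)·k1); k3 = f(t_n + h/2, w_n + (h/2)·k2); k4 = f(t_n + h, w_n + h·k3); w_{n+1} = w_n + (h/6)·(k1 + 2k2 + 2k3 + k4).
t=0.000000, w=1.100000:
  k1 = f(0.000000, 1.100000) = 3.931000
  k2 = f(0.075000, 1.394825) = 4.494116
  k3 = f(0.075000, 1.437059) = 4.574782
  k4 = f(0.150000, 1.786217) = 5.241675
  w ← 1.100000 + (0.15/6)·(k1 + 2k2 + 2k3 + k4) = 1.782762
t=0.150000, w=1.782762:
  k1 = f(0.150000, 1.782762) = 5.235075
  k2 = f(0.225000, 2.175392) = 5.984999
  k3 = f(0.225000, 2.231637) = 6.092426
  k4 = f(0.300000, 2.696626) = 6.980555
  w ← 1.782762 + (0.15/6)·(k1 + 2k2 + 2k3 + k4) = 2.692024
w(0.3) ≈ 2.6920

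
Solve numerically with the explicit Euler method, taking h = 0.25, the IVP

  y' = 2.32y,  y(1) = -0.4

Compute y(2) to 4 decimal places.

-2.4928

Euler: y_{n+1} = y_n + h·f(x_n, y_n).
x=1.000000, y=-0.400000: f=-0.928000 → y ← -0.400000 + 0.25·(-0.928000) = -0.632000
x=1.250000, y=-0.632000: f=-1.466240 → y ← -0.632000 + 0.25·(-1.466240) = -0.998560
x=1.500000, y=-0.998560: f=-2.316659 → y ← -0.998560 + 0.25·(-2.316659) = -1.577725
x=1.750000, y=-1.577725: f=-3.660322 → y ← -1.577725 + 0.25·(-3.660322) = -2.492805
y(2) ≈ -2.4928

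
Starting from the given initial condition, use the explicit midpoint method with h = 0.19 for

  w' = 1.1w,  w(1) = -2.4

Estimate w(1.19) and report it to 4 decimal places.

-2.9540

Midpoint: k1 = f(x_n, w_n); k2 = f(x_n + h/2, w_n + (h/2)·k1); w_{n+1} = w_n + h·k2.
x=1.000000, w=-2.400000:
  k1 = f(1.000000, -2.400000) = -2.640000
  k2 = f(1.095000, -2.650800) = -2.915880
  w ← -2.400000 + 0.19·(-2.915880) = -2.954017
w(1.19) ≈ -2.9540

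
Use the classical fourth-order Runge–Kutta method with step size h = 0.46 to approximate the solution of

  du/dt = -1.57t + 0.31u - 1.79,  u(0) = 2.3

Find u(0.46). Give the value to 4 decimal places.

RK4: k1 = f(t_n, u_n); k2 = f(t_n + h/2, u_n + (h/2)·k1); k3 = f(t_n + h/2, u_n + (h/2)·k2); k4 = f(t_n + h, u_n + h·k3); u_{n+1} = u_n + (h/6)·(k1 + 2k2 + 2k3 + k4).
t=0.000000, u=2.300000:
  k1 = f(0.000000, 2.300000) = -1.077000
  k2 = f(0.230000, 2.052290) = -1.514890
  k3 = f(0.230000, 1.951575) = -1.546112
  k4 = f(0.460000, 1.588789) = -2.019676
  u ← 2.300000 + (0.46/6)·(k1 + 2k2 + 2k3 + k4) = 1.593235
u(0.46) ≈ 1.5932

1.5932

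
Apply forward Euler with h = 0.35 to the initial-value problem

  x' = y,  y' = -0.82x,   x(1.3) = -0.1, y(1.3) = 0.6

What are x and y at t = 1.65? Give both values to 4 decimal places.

Euler on (x,y): x_{n+1} = x_n + h·x', y_{n+1} = y_n + h·y'.
1.300000: (-0.100000, 0.600000); f=(0.600000, 0.082000) → (0.110000, 0.628700)
(x(1.65), y(1.65)) ≈ (0.1100, 0.6287)

0.1100, 0.6287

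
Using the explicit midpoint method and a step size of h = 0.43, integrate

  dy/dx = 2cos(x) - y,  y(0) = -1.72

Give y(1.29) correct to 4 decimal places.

0.4200

Midpoint: k1 = f(x_n, y_n); k2 = f(x_n + h/2, y_n + (h/2)·k1); y_{n+1} = y_n + h·k2.
x=0.000000, y=-1.720000:
  k1 = f(0.000000, -1.720000) = 3.720000
  k2 = f(0.215000, -0.920200) = 2.874153
  y ← -1.720000 + 0.43·2.874153 = -0.484114
x=0.430000, y=-0.484114:
  k1 = f(0.430000, -0.484114) = 2.302046
  k2 = f(0.645000, 0.010826) = 1.587374
  y ← -0.484114 + 0.43·1.587374 = 0.198457
x=0.860000, y=0.198457:
  k1 = f(0.860000, 0.198457) = 1.106418
  k2 = f(1.075000, 0.436336) = 0.515128
  y ← 0.198457 + 0.43·0.515128 = 0.419962
y(1.29) ≈ 0.4200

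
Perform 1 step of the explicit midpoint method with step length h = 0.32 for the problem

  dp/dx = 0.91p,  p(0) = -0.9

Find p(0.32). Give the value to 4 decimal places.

Midpoint: k1 = f(x_n, p_n); k2 = f(x_n + h/2, p_n + (h/2)·k1); p_{n+1} = p_n + h·k2.
x=0.000000, p=-0.900000:
  k1 = f(0.000000, -0.900000) = -0.819000
  k2 = f(0.160000, -1.031040) = -0.938246
  p ← -0.900000 + 0.32·(-0.938246) = -1.200239
p(0.32) ≈ -1.2002

-1.2002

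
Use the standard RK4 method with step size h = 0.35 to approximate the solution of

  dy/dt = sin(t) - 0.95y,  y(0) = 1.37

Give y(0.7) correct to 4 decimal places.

0.8946

RK4: k1 = f(t_n, y_n); k2 = f(t_n + h/2, y_n + (h/2)·k1); k3 = f(t_n + h/2, y_n + (h/2)·k2); k4 = f(t_n + h, y_n + h·k3); y_{n+1} = y_n + (h/6)·(k1 + 2k2 + 2k3 + k4).
t=0.000000, y=1.370000:
  k1 = f(0.000000, 1.370000) = -1.301500
  k2 = f(0.175000, 1.142238) = -0.911017
  k3 = f(0.175000, 1.210572) = -0.975935
  k4 = f(0.350000, 1.028423) = -0.634104
  y ← 1.370000 + (0.35/6)·(k1 + 2k2 + 2k3 + k4) = 1.036945
t=0.350000, y=1.036945:
  k1 = f(0.350000, 1.036945) = -0.642200
  k2 = f(0.525000, 0.924560) = -0.377119
  k3 = f(0.525000, 0.970949) = -0.421189
  k4 = f(0.700000, 0.889529) = -0.200835
  y ← 1.036945 + (0.35/6)·(k1 + 2k2 + 2k3 + k4) = 0.894632
y(0.7) ≈ 0.8946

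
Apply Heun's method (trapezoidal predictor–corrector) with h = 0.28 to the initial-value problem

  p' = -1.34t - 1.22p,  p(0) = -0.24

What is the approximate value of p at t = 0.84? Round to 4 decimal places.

Heun: k1 = f(t_n, p_n); k2 = f(t_n + h, p_n + h·k1); p_{n+1} = p_n + (h/2)·(k1 + k2).
t=0.000000, p=-0.240000:
  k1 = f(0.000000, -0.240000) = 0.292800
  k2 = f(0.280000, -0.158016) = -0.182420
  p ← -0.240000 + (0.28/2)·(0.292800 + (-0.182420)) = -0.224547
t=0.280000, p=-0.224547:
  k1 = f(0.280000, -0.224547) = -0.101253
  k2 = f(0.560000, -0.252898) = -0.441865
  p ← -0.224547 + (0.28/2)·(-0.101253 + (-0.441865)) = -0.300583
t=0.560000, p=-0.300583:
  k1 = f(0.560000, -0.300583) = -0.383688
  k2 = f(0.840000, -0.408016) = -0.627820
  p ← -0.300583 + (0.28/2)·(-0.383688 + (-0.627820)) = -0.442195
p(0.84) ≈ -0.4422

-0.4422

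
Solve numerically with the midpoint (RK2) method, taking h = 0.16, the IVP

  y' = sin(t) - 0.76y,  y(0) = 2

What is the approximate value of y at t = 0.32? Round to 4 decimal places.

Midpoint: k1 = f(t_n, y_n); k2 = f(t_n + h/2, y_n + (h/2)·k1); y_{n+1} = y_n + h·k2.
t=0.000000, y=2.000000:
  k1 = f(0.000000, 2.000000) = -1.520000
  k2 = f(0.080000, 1.878400) = -1.347669
  y ← 2.000000 + 0.16·(-1.347669) = 1.784373
t=0.160000, y=1.784373:
  k1 = f(0.160000, 1.784373) = -1.196805
  k2 = f(0.240000, 1.688628) = -1.045655
  y ← 1.784373 + 0.16·(-1.045655) = 1.617068
y(0.32) ≈ 1.6171

1.6171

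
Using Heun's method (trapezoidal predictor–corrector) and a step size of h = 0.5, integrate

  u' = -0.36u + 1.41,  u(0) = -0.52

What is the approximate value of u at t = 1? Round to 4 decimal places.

0.8144

Heun: k1 = f(t_n, u_n); k2 = f(t_n + h, u_n + h·k1); u_{n+1} = u_n + (h/2)·(k1 + k2).
t=0.000000, u=-0.520000:
  k1 = f(0.000000, -0.520000) = 1.597200
  k2 = f(0.500000, 0.278600) = 1.309704
  u ← -0.520000 + (0.5/2)·(1.597200 + 1.309704) = 0.206726
t=0.500000, u=0.206726:
  k1 = f(0.500000, 0.206726) = 1.335579
  k2 = f(1.000000, 0.874515) = 1.095174
  u ← 0.206726 + (0.5/2)·(1.335579 + 1.095174) = 0.814414
u(1) ≈ 0.8144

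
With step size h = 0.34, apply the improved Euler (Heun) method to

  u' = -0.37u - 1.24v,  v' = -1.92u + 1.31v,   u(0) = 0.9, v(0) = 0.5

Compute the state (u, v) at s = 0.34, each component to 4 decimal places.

0.6733, 0.1597

Heun on (u,v): k1 = f(s_n, state_n); k2 = f(s_n + h, state_n + h·k1); state_{n+1} = state_n + (h/2)·(k1 + k2).
0.000000: (0.900000, 0.500000)
  k1 = (-0.953000, -1.073000)
  predictor → (0.575980, 0.135180)
  k2 = (-0.380736, -0.928796)
  → (0.673265, 0.159695)
(u(0.34), v(0.34)) ≈ (0.6733, 0.1597)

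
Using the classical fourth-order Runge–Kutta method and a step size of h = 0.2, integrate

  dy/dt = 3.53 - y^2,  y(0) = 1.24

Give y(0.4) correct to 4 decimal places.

RK4: k1 = f(t_n, y_n); k2 = f(t_n + h/2, y_n + (h/2)·k1); k3 = f(t_n + h/2, y_n + (h/2)·k2); k4 = f(t_n + h, y_n + h·k3); y_{n+1} = y_n + (h/6)·(k1 + 2k2 + 2k3 + k4).
t=0.000000, y=1.240000:
  k1 = f(0.000000, 1.240000) = 1.992400
  k2 = f(0.100000, 1.439240) = 1.458588
  k3 = f(0.100000, 1.385859) = 1.609395
  k4 = f(0.200000, 1.561879) = 1.090534
  y ← 1.240000 + (0.2/6)·(k1 + 2k2 + 2k3 + k4) = 1.547297
t=0.200000, y=1.547297:
  k1 = f(0.200000, 1.547297) = 1.135873
  k2 = f(0.300000, 1.660884) = 0.771464
  k3 = f(0.300000, 1.624443) = 0.891185
  k4 = f(0.400000, 1.725534) = 0.552534
  y ← 1.547297 + (0.2/6)·(k1 + 2k2 + 2k3 + k4) = 1.714420
y(0.4) ≈ 1.7144

1.7144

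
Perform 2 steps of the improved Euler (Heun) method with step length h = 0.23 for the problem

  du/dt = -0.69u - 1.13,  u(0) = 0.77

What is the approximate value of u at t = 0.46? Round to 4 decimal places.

Heun: k1 = f(t_n, u_n); k2 = f(t_n + h, u_n + h·k1); u_{n+1} = u_n + (h/2)·(k1 + k2).
t=0.000000, u=0.770000:
  k1 = f(0.000000, 0.770000) = -1.661300
  k2 = f(0.230000, 0.387901) = -1.397652
  u ← 0.770000 + (0.23/2)·(-1.661300 + (-1.397652)) = 0.418221
t=0.230000, u=0.418221:
  k1 = f(0.230000, 0.418221) = -1.418572
  k2 = f(0.460000, 0.091949) = -1.193445
  u ← 0.418221 + (0.23/2)·(-1.418572 + (-1.193445)) = 0.117839
u(0.46) ≈ 0.1178

0.1178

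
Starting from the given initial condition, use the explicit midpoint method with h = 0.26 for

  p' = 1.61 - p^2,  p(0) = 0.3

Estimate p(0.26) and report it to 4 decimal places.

0.6542

Midpoint: k1 = f(x_n, p_n); k2 = f(x_n + h/2, p_n + (h/2)·k1); p_{n+1} = p_n + h·k2.
x=0.000000, p=0.300000:
  k1 = f(0.000000, 0.300000) = 1.520000
  k2 = f(0.130000, 0.497600) = 1.362394
  p ← 0.300000 + 0.26·1.362394 = 0.654223
p(0.26) ≈ 0.6542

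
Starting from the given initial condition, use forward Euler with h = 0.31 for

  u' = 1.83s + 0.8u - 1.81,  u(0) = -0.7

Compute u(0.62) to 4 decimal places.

-2.1757

Euler: u_{n+1} = u_n + h·f(s_n, u_n).
s=0.000000, u=-0.700000: f=-2.370000 → u ← -0.700000 + 0.31·(-2.370000) = -1.434700
s=0.310000, u=-1.434700: f=-2.390460 → u ← -1.434700 + 0.31·(-2.390460) = -2.175743
u(0.62) ≈ -2.1757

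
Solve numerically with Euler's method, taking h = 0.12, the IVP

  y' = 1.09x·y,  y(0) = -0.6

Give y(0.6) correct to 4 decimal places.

-0.6995

Euler: y_{n+1} = y_n + h·f(x_n, y_n).
x=0.000000, y=-0.600000: f=0.000000 → y ← -0.600000 + 0.12·0.000000 = -0.600000
x=0.120000, y=-0.600000: f=-0.078480 → y ← -0.600000 + 0.12·(-0.078480) = -0.609418
x=0.240000, y=-0.609418: f=-0.159424 → y ← -0.609418 + 0.12·(-0.159424) = -0.628548
x=0.360000, y=-0.628548: f=-0.246642 → y ← -0.628548 + 0.12·(-0.246642) = -0.658146
x=0.480000, y=-0.658146: f=-0.344342 → y ← -0.658146 + 0.12·(-0.344342) = -0.699467
y(0.6) ≈ -0.6995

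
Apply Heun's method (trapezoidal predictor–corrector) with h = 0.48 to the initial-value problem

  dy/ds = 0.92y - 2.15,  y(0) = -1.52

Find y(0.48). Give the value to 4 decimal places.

-3.5993

Heun: k1 = f(s_n, y_n); k2 = f(s_n + h, y_n + h·k1); y_{n+1} = y_n + (h/2)·(k1 + k2).
s=0.000000, y=-1.520000:
  k1 = f(0.000000, -1.520000) = -3.548400
  k2 = f(0.480000, -3.223232) = -5.115373
  y ← -1.520000 + (0.48/2)·(-3.548400 + (-5.115373)) = -3.599306
y(0.48) ≈ -3.5993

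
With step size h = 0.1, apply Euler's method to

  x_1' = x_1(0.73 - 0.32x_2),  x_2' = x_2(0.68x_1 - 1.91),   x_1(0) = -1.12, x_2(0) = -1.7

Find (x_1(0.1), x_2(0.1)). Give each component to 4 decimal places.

Euler on (x_1,x_2): x_1_{n+1} = x_1_n + h·x_1', x_2_{n+1} = x_2_n + h·x_2'.
0.000000: (-1.120000, -1.700000); f=(-1.426880, 4.541720) → (-1.262688, -1.245828)
(x_1(0.1), x_2(0.1)) ≈ (-1.2627, -1.2458)

-1.2627, -1.2458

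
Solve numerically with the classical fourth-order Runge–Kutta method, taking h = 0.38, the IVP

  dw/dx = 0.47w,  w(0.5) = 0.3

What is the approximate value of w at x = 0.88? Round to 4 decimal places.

RK4: k1 = f(x_n, w_n); k2 = f(x_n + h/2, w_n + (h/2)·k1); k3 = f(x_n + h/2, w_n + (h/2)·k2); k4 = f(x_n + h, w_n + h·k3); w_{n+1} = w_n + (h/6)·(k1 + 2k2 + 2k3 + k4).
x=0.500000, w=0.300000:
  k1 = f(0.500000, 0.300000) = 0.141000
  k2 = f(0.690000, 0.326790) = 0.153591
  k3 = f(0.690000, 0.329182) = 0.154716
  k4 = f(0.880000, 0.358792) = 0.168632
  w ← 0.300000 + (0.38/6)·(k1 + 2k2 + 2k3 + k4) = 0.358662
w(0.88) ≈ 0.3587

0.3587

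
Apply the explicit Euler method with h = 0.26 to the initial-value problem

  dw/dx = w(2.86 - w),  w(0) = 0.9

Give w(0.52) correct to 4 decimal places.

1.8890

Euler: w_{n+1} = w_n + h·f(x_n, w_n).
x=0.000000, w=0.900000: f=1.764000 → w ← 0.900000 + 0.26·1.764000 = 1.358640
x=0.260000, w=1.358640: f=2.039808 → w ← 1.358640 + 0.26·2.039808 = 1.888990
w(0.52) ≈ 1.8890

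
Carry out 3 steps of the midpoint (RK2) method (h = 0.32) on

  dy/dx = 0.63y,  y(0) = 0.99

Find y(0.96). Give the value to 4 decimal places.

1.8062

Midpoint: k1 = f(x_n, y_n); k2 = f(x_n + h/2, y_n + (h/2)·k1); y_{n+1} = y_n + h·k2.
x=0.000000, y=0.990000:
  k1 = f(0.000000, 0.990000) = 0.623700
  k2 = f(0.160000, 1.089792) = 0.686569
  y ← 0.990000 + 0.32·0.686569 = 1.209702
x=0.320000, y=1.209702:
  k1 = f(0.320000, 1.209702) = 0.762112
  k2 = f(0.480000, 1.331640) = 0.838933
  y ← 1.209702 + 0.32·0.838933 = 1.478161
x=0.640000, y=1.478161:
  k1 = f(0.640000, 1.478161) = 0.931241
  k2 = f(0.800000, 1.627159) = 1.025110
  y ← 1.478161 + 0.32·1.025110 = 1.806196
y(0.96) ≈ 1.8062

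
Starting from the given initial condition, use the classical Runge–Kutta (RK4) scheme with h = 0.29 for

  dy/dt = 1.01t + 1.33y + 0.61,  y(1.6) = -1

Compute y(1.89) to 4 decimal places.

RK4: k1 = f(t_n, y_n); k2 = f(t_n + h/2, y_n + (h/2)·k1); k3 = f(t_n + h/2, y_n + (h/2)·k2); k4 = f(t_n + h, y_n + h·k3); y_{n+1} = y_n + (h/6)·(k1 + 2k2 + 2k3 + k4).
t=1.600000, y=-1.000000:
  k1 = f(1.600000, -1.000000) = 0.896000
  k2 = f(1.745000, -0.870080) = 1.215244
  k3 = f(1.745000, -0.823790) = 1.276810
  k4 = f(1.890000, -0.629725) = 1.681366
  y ← -1.000000 + (0.29/6)·(k1 + 2k2 + 2k3 + k4) = -0.634529
y(1.89) ≈ -0.6345

-0.6345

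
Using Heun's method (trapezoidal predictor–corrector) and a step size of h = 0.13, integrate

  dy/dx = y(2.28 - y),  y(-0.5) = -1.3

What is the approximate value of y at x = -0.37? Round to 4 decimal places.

Heun: k1 = f(x_n, y_n); k2 = f(x_n + h, y_n + h·k1); y_{n+1} = y_n + (h/2)·(k1 + k2).
x=-0.500000, y=-1.300000:
  k1 = f(-0.500000, -1.300000) = -4.654000
  k2 = f(-0.370000, -1.905020) = -7.972547
  y ← -1.300000 + (0.13/2)·(-4.654000 + (-7.972547)) = -2.120726
y(-0.37) ≈ -2.1207

-2.1207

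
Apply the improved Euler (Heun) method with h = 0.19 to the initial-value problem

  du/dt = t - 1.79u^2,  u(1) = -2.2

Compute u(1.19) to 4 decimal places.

-5.0880

Heun: k1 = f(t_n, u_n); k2 = f(t_n + h, u_n + h·k1); u_{n+1} = u_n + (h/2)·(k1 + k2).
t=1.000000, u=-2.200000:
  k1 = f(1.000000, -2.200000) = -7.663600
  k2 = f(1.190000, -3.656084) = -22.736841
  u ← -2.200000 + (0.19/2)·(-7.663600 + (-22.736841)) = -5.088042
u(1.19) ≈ -5.0880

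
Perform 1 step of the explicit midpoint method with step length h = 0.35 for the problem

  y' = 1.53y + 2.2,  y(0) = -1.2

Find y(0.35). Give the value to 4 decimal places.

Midpoint: k1 = f(t_n, y_n); k2 = f(t_n + h/2, y_n + (h/2)·k1); y_{n+1} = y_n + h·k2.
t=0.000000, y=-1.200000:
  k1 = f(0.000000, -1.200000) = 0.364000
  k2 = f(0.175000, -1.136300) = 0.461461
  y ← -1.200000 + 0.35·0.461461 = -1.038489
y(0.35) ≈ -1.0385

-1.0385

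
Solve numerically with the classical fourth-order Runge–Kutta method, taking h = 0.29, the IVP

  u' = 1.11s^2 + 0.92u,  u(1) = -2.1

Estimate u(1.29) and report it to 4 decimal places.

RK4: k1 = f(s_n, u_n); k2 = f(s_n + h/2, u_n + (h/2)·k1); k3 = f(s_n + h/2, u_n + (h/2)·k2); k4 = f(s_n + h, u_n + h·k3); u_{n+1} = u_n + (h/6)·(k1 + 2k2 + 2k3 + k4).
s=1.000000, u=-2.100000:
  k1 = f(1.000000, -2.100000) = -0.822000
  k2 = f(1.145000, -2.219190) = -0.586417
  k3 = f(1.145000, -2.185030) = -0.554990
  k4 = f(1.290000, -2.260947) = -0.232920
  u ← -2.100000 + (0.29/6)·(k1 + 2k2 + 2k3 + k4) = -2.261324
u(1.29) ≈ -2.2613

-2.2613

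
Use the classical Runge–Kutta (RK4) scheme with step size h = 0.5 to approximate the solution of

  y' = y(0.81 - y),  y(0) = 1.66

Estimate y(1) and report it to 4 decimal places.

RK4: k1 = f(s_n, y_n); k2 = f(s_n + h/2, y_n + (h/2)·k1); k3 = f(s_n + h/2, y_n + (h/2)·k2); k4 = f(s_n + h, y_n + h·k3); y_{n+1} = y_n + (h/6)·(k1 + 2k2 + 2k3 + k4).
s=0.000000, y=1.660000:
  k1 = f(0.000000, 1.660000) = -1.411000
  k2 = f(0.250000, 1.307250) = -0.650030
  k3 = f(0.250000, 1.497492) = -1.029515
  k4 = f(0.500000, 1.145243) = -0.383934
  y ← 1.660000 + (0.5/6)·(k1 + 2k2 + 2k3 + k4) = 1.230498
s=0.500000, y=1.230498:
  k1 = f(0.500000, 1.230498) = -0.517422
  k2 = f(0.750000, 1.101143) = -0.320589
  k3 = f(0.750000, 1.150351) = -0.391523
  k4 = f(1.000000, 1.034737) = -0.232543
  y ← 1.230498 + (0.5/6)·(k1 + 2k2 + 2k3 + k4) = 1.049316
y(1) ≈ 1.0493

1.0493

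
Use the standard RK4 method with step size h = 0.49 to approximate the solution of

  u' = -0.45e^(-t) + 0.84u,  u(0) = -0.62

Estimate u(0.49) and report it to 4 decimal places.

RK4: k1 = f(t_n, u_n); k2 = f(t_n + h/2, u_n + (h/2)·k1); k3 = f(t_n + h/2, u_n + (h/2)·k2); k4 = f(t_n + h, u_n + h·k3); u_{n+1} = u_n + (h/6)·(k1 + 2k2 + 2k3 + k4).
t=0.000000, u=-0.620000:
  k1 = f(0.000000, -0.620000) = -0.970800
  k2 = f(0.245000, -0.857846) = -1.072808
  k3 = f(0.245000, -0.882838) = -1.093801
  k4 = f(0.490000, -1.155962) = -1.246690
  u ← -0.620000 + (0.49/6)·(k1 + 2k2 + 2k3 + k4) = -1.154974
u(0.49) ≈ -1.1550

-1.1550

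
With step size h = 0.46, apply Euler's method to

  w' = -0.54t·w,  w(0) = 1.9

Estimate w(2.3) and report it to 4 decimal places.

0.4633

Euler: w_{n+1} = w_n + h·f(t_n, w_n).
t=0.000000, w=1.900000: f=0.000000 → w ← 1.900000 + 0.46·0.000000 = 1.900000
t=0.460000, w=1.900000: f=-0.471960 → w ← 1.900000 + 0.46·(-0.471960) = 1.682898
t=0.920000, w=1.682898: f=-0.836064 → w ← 1.682898 + 0.46·(-0.836064) = 1.298309
t=1.380000, w=1.298309: f=-0.967500 → w ← 1.298309 + 0.46·(-0.967500) = 0.853259
t=1.840000, w=0.853259: f=-0.847798 → w ← 0.853259 + 0.46·(-0.847798) = 0.463272
w(2.3) ≈ 0.4633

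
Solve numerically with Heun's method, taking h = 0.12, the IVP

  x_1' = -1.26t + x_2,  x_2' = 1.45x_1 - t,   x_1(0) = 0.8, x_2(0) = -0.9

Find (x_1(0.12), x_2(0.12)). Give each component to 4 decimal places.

0.6913, -0.7774

Heun on (x_1,x_2): k1 = f(t_n, state_n); k2 = f(t_n + h, state_n + h·k1); state_{n+1} = state_n + (h/2)·(k1 + k2).
0.000000: (0.800000, -0.900000)
  k1 = (-0.900000, 1.160000)
  predictor → (0.692000, -0.760800)
  k2 = (-0.912000, 0.883400)
  → (0.691280, -0.777396)
(x_1(0.12), x_2(0.12)) ≈ (0.6913, -0.7774)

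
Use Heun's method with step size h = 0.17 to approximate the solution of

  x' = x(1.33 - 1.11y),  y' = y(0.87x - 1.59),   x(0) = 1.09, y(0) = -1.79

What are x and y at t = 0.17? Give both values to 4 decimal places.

1.8465, -1.6779

Heun on (x,y): k1 = f(t_n, state_n); k2 = f(t_n + h, state_n + h·k1); state_{n+1} = state_n + (h/2)·(k1 + k2).
0.000000: (1.090000, -1.790000)
  k1 = (3.615421, 1.148643)
  predictor → (1.704622, -1.594731)
  k2 = (5.284584, 0.170603)
  → (1.846500, -1.677864)
(x(0.17), y(0.17)) ≈ (1.8465, -1.6779)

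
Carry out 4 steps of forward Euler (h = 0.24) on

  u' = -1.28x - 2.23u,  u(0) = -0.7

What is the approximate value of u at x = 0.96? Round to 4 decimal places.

Euler: u_{n+1} = u_n + h·f(x_n, u_n).
x=0.000000, u=-0.700000: f=1.561000 → u ← -0.700000 + 0.24·1.561000 = -0.325360
x=0.240000, u=-0.325360: f=0.418353 → u ← -0.325360 + 0.24·0.418353 = -0.224955
x=0.480000, u=-0.224955: f=-0.112750 → u ← -0.224955 + 0.24·(-0.112750) = -0.252015
x=0.720000, u=-0.252015: f=-0.359606 → u ← -0.252015 + 0.24·(-0.359606) = -0.338321
u(0.96) ≈ -0.3383

-0.3383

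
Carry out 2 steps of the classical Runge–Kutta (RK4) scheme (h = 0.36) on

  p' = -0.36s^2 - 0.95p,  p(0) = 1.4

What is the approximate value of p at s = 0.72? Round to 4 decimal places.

0.6684

RK4: k1 = f(s_n, p_n); k2 = f(s_n + h/2, p_n + (h/2)·k1); k3 = f(s_n + h/2, p_n + (h/2)·k2); k4 = f(s_n + h, p_n + h·k3); p_{n+1} = p_n + (h/6)·(k1 + 2k2 + 2k3 + k4).
s=0.000000, p=1.400000:
  k1 = f(0.000000, 1.400000) = -1.330000
  k2 = f(0.180000, 1.160600) = -1.114234
  k3 = f(0.180000, 1.199438) = -1.151130
  k4 = f(0.360000, 0.985593) = -0.982970
  p ← 1.400000 + (0.36/6)·(k1 + 2k2 + 2k3 + k4) = 0.989378
s=0.360000, p=0.989378:
  k1 = f(0.360000, 0.989378) = -0.986565
  k2 = f(0.540000, 0.811796) = -0.876183
  k3 = f(0.540000, 0.831665) = -0.895058
  k4 = f(0.720000, 0.667157) = -0.820423
  p ← 0.989378 + (0.36/6)·(k1 + 2k2 + 2k3 + k4) = 0.668410
p(0.72) ≈ 0.6684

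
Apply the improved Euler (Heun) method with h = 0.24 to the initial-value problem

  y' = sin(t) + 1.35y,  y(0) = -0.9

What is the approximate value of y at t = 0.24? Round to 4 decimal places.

-1.2103

Heun: k1 = f(t_n, y_n); k2 = f(t_n + h, y_n + h·k1); y_{n+1} = y_n + (h/2)·(k1 + k2).
t=0.000000, y=-0.900000:
  k1 = f(0.000000, -0.900000) = -1.215000
  k2 = f(0.240000, -1.191600) = -1.370957
  y ← -0.900000 + (0.24/2)·(-1.215000 + (-1.370957)) = -1.210315
y(0.24) ≈ -1.2103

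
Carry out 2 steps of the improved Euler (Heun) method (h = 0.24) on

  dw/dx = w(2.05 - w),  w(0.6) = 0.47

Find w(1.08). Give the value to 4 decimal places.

Heun: k1 = f(x_n, w_n); k2 = f(x_n + h, w_n + h·k1); w_{n+1} = w_n + (h/2)·(k1 + k2).
x=0.600000, w=0.470000:
  k1 = f(0.600000, 0.470000) = 0.742600
  k2 = f(0.840000, 0.648224) = 0.908665
  w ← 0.470000 + (0.24/2)·(0.742600 + 0.908665) = 0.668152
x=0.840000, w=0.668152:
  k1 = f(0.840000, 0.668152) = 0.923284
  k2 = f(1.080000, 0.889740) = 1.032330
  w ← 0.668152 + (0.24/2)·(0.923284 + 1.032330) = 0.902825
w(1.08) ≈ 0.9028

0.9028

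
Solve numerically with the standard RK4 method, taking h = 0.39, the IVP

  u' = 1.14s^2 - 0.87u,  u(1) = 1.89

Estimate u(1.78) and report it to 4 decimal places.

RK4: k1 = f(s_n, u_n); k2 = f(s_n + h/2, u_n + (h/2)·k1); k3 = f(s_n + h/2, u_n + (h/2)·k2); k4 = f(s_n + h, u_n + h·k3); u_{n+1} = u_n + (h/6)·(k1 + 2k2 + 2k3 + k4).
s=1.000000, u=1.890000:
  k1 = f(1.000000, 1.890000) = -0.504300
  k2 = f(1.195000, 1.791662) = 0.069203
  k3 = f(1.195000, 1.903495) = -0.028092
  k4 = f(1.390000, 1.879044) = 0.567826
  u ← 1.890000 + (0.39/6)·(k1 + 2k2 + 2k3 + k4) = 1.899474
s=1.390000, u=1.899474:
  k1 = f(1.390000, 1.899474) = 0.550052
  k2 = f(1.585000, 2.006734) = 1.118078
  k3 = f(1.585000, 2.117499) = 1.021712
  k4 = f(1.780000, 2.297941) = 1.612767
  u ← 1.899474 + (0.39/6)·(k1 + 2k2 + 2k3 + k4) = 2.318230
u(1.78) ≈ 2.3182

2.3182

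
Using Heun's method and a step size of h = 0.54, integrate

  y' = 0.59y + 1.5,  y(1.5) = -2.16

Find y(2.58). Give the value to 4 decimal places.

Heun: k1 = f(s_n, y_n); k2 = f(s_n + h, y_n + h·k1); y_{n+1} = y_n + (h/2)·(k1 + k2).
s=1.500000, y=-2.160000:
  k1 = f(1.500000, -2.160000) = 0.225600
  k2 = f(2.040000, -2.038176) = 0.297476
  y ← -2.160000 + (0.54/2)·(0.225600 + 0.297476) = -2.018769
s=2.040000, y=-2.018769:
  k1 = f(2.040000, -2.018769) = 0.308926
  k2 = f(2.580000, -1.851949) = 0.407350
  y ← -2.018769 + (0.54/2)·(0.308926 + 0.407350) = -1.825375
y(2.58) ≈ -1.8254

-1.8254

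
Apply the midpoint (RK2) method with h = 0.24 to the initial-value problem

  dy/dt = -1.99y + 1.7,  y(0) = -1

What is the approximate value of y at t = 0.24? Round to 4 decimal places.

Midpoint: k1 = f(t_n, y_n); k2 = f(t_n + h/2, y_n + (h/2)·k1); y_{n+1} = y_n + h·k2.
t=0.000000, y=-1.000000:
  k1 = f(0.000000, -1.000000) = 3.690000
  k2 = f(0.120000, -0.557200) = 2.808828
  y ← -1.000000 + 0.24·2.808828 = -0.325881
y(0.24) ≈ -0.3259

-0.3259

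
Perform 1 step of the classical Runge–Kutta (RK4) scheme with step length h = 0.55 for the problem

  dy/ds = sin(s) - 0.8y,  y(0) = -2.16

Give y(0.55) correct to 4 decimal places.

-1.2634

RK4: k1 = f(s_n, y_n); k2 = f(s_n + h/2, y_n + (h/2)·k1); k3 = f(s_n + h/2, y_n + (h/2)·k2); k4 = f(s_n + h, y_n + h·k3); y_{n+1} = y_n + (h/6)·(k1 + 2k2 + 2k3 + k4).
s=0.000000, y=-2.160000:
  k1 = f(0.000000, -2.160000) = 1.728000
  k2 = f(0.275000, -1.684800) = 1.619387
  k3 = f(0.275000, -1.714669) = 1.643282
  k4 = f(0.550000, -1.256195) = 1.527643
  y ← -2.160000 + (0.55/6)·(k1 + 2k2 + 2k3 + k4) = -1.263410
y(0.55) ≈ -1.2634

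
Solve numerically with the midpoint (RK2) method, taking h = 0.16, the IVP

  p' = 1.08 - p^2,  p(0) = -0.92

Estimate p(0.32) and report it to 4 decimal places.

Midpoint: k1 = f(t_n, p_n); k2 = f(t_n + h/2, p_n + (h/2)·k1); p_{n+1} = p_n + h·k2.
t=0.000000, p=-0.920000:
  k1 = f(0.000000, -0.920000) = 0.233600
  k2 = f(0.080000, -0.901312) = 0.267637
  p ← -0.920000 + 0.16·0.267637 = -0.877178
t=0.160000, p=-0.877178:
  k1 = f(0.160000, -0.877178) = 0.310559
  k2 = f(0.240000, -0.852333) = 0.353528
  p ← -0.877178 + 0.16·0.353528 = -0.820614
p(0.32) ≈ -0.8206

-0.8206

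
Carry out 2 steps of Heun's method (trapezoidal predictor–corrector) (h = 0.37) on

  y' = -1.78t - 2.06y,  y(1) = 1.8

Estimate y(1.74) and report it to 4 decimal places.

-0.4576

Heun: k1 = f(t_n, y_n); k2 = f(t_n + h, y_n + h·k1); y_{n+1} = y_n + (h/2)·(k1 + k2).
t=1.000000, y=1.800000:
  k1 = f(1.000000, 1.800000) = -5.488000
  k2 = f(1.370000, -0.230560) = -1.963646
  y ← 1.800000 + (0.37/2)·(-5.488000 + (-1.963646)) = 0.421445
t=1.370000, y=0.421445:
  k1 = f(1.370000, 0.421445) = -3.306778
  k2 = f(1.740000, -0.802062) = -1.444952
  y ← 0.421445 + (0.37/2)·(-3.306778 + (-1.444952)) = -0.457624
y(1.74) ≈ -0.4576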